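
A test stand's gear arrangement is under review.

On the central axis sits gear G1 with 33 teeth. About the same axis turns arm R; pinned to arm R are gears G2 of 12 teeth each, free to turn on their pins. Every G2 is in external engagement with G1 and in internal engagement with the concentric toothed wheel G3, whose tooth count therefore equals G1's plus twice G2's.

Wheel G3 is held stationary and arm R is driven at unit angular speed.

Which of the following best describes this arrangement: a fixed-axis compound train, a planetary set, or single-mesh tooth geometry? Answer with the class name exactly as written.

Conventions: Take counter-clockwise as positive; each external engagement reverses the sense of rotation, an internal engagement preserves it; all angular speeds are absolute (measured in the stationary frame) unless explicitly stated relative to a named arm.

planetary set

recognized (axles ride arm R): planetary set, 33/12/57 teeth
classification: planetary set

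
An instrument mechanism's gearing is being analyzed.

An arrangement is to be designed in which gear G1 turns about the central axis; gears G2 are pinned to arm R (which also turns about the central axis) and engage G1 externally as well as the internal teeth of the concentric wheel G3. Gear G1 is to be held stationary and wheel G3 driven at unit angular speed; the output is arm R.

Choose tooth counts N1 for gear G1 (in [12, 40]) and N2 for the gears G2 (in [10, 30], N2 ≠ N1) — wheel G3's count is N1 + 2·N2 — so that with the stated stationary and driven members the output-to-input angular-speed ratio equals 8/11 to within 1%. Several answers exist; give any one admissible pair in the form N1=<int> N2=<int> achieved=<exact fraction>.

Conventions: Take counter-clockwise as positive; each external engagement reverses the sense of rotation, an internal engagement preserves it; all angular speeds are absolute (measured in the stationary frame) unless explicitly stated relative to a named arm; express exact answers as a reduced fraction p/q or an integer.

class = planetary set [ratio 8/11 wanted; Willis about the carrier]
Willis with ω_sun = 0: ω_arm/ω_ring = N3/(N1+N3); set equal to 8/11  ⇒  N3/N1 = (8/11)/(1 − 8/11) = 8/3
N3 = N1 + 2·N2  ⇒  N2/N1 = (N3/N1 − 1)/2 = (8/3 − 1)/2 = 5/6
smallest multiple with N1 ≥ 12 and N2 ≥ 10: k = 2  ⇒  N1 = 2·6 = 12, N2 = 2·5 = 10 (N1 ≤ 40, N2 ≤ 30, N2 ≠ N1 ✓), N3 = 12 + 2·10 = 32
check: N3/(N1+N3) with N1 = 12, N3 = 32 gives 8/11; |achieved − target| = 0 ≤ 2/275 ✓

N1=12 N2=10 achieved=8/11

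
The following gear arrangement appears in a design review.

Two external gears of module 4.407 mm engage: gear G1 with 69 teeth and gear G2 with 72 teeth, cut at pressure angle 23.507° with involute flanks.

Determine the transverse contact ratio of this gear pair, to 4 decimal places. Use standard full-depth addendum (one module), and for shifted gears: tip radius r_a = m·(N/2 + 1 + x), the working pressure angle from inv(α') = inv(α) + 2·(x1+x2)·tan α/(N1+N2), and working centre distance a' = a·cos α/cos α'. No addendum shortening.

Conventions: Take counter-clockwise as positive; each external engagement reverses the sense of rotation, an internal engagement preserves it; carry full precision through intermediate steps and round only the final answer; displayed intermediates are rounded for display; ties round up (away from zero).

class = single-mesh tooth geometry [involute pair 69T × 72T, m = 4.407]
base radii: r_b1 = 139.423781, r_b2 = 145.485685
tip radii: r_a1 = 156.448500, r_a2 = 163.059000
no profile shift: α' = α, a' = a
action lengths: √(r_a1²−r_b1²) = 70.972828, √(r_a2²−r_b2²) = 73.635270
base pitch p_b = π·m·cos α = 12.696021
CR = (70.972828 + 73.635270 − 310.693500·sin 23.50700°)/12.696021 = 1.629215
contact ratio ≈ 1.6292

1.6292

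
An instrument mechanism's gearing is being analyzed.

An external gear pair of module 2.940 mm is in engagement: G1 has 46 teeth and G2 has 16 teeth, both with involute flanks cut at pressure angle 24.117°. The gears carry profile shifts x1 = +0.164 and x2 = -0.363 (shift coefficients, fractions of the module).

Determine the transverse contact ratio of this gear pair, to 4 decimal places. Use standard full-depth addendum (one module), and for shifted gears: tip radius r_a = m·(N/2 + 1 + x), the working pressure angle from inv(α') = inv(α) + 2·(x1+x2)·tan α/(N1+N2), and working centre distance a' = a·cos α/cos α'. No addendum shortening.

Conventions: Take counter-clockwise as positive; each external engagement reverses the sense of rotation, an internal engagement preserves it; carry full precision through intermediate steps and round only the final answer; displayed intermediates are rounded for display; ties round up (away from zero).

1.5407

class = single-mesh tooth geometry [involute pair 46T × 16T, m = 2.940]
base radii: r_b1 = 61.717652, r_b2 = 21.467009
tip radii: r_a1 = 71.042160, r_a2 = 25.392780
inv(α') = inv(24.117°) + 2·(+0.164-0.363)·tan α/(46+16) = 0.02388288  ⇒  α' = 23.26180°
a' = a·cos α / cos α' = 91.1400·cos 24.117°/cos 23.26180° = 90.545079
action lengths: √(r_a1²−r_b1²) = 35.184086, √(r_a2²−r_b2²) = 13.563214
base pitch p_b = π·m·cos α = 8.430075
CR = (35.184086 + 13.563214 − 90.545079·sin 23.26180°)/8.430075 = 1.540681
contact ratio ≈ 1.5407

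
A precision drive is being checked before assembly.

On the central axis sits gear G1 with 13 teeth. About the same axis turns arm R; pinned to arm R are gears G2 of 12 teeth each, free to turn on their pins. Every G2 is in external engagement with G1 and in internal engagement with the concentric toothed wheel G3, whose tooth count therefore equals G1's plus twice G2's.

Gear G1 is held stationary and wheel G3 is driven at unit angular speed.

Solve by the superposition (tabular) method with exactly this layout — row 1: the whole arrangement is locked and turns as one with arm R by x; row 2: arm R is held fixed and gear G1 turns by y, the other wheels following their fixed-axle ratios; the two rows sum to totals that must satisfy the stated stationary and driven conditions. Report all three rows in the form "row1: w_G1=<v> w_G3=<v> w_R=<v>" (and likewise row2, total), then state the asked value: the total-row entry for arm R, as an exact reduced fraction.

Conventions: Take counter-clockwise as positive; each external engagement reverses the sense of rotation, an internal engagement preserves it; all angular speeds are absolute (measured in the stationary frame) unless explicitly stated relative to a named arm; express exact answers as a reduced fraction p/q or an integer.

class = planetary set [G3 = 13+2·12 = 37; Willis about the carrier]
superposition row 1 [locked train]: every member turns x
row 2 (arm held, sun turns y): ω_ring = −(13/37)·y, ω_arm = 0
boundary: total ω_sun = x + y = 0 and total ω_ring = x − (13/37)·y = 1  ⇒  y = -37/50, x = 37/50
row 2 ring = −(13/37)·(-37/50) = 13/50
totals (row 1 + row 2): sun 37/50 + (-37/50) = 0, ring 37/50 + 13/50 = 1, arm 37/50 + 0 = 37/50
asked cell (total, arm) = 37/50

row1: w_G1=37/50 w_G3=37/50 w_R=37/50
row2: w_G1=-37/50 w_G3=13/50 w_R=0
total: w_G1=0 w_G3=1 w_R=37/50
asked value: 37/50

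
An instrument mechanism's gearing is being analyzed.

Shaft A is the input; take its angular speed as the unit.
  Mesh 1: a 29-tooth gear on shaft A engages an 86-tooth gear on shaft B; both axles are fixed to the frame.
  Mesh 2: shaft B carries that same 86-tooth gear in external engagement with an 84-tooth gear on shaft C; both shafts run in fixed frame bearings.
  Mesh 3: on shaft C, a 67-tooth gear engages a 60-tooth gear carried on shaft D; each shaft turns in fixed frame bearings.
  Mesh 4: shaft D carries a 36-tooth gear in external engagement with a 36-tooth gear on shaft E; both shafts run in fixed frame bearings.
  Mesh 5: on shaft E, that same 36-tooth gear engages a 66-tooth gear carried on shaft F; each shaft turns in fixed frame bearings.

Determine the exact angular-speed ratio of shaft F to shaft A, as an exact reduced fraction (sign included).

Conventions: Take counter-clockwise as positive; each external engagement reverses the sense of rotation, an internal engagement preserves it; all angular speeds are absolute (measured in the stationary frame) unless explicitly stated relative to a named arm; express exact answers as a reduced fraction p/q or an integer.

-1943/9240

class = fixed-axis compound train [5 meshes; 5 ratios multiply, 5 sense flips]
mesh 1 [29T→86T]: running ratio 29/86, sense −
mesh 2 [86T→84T]: running ratio 29/84, sense +
mesh 3 [67T→60T]: running ratio 1943/5040, sense −
mesh 4 [36T→36T]: running ratio 1943/5040, sense +
mesh 5 [36T→66T]: running ratio 1943/9240, sense −
ω_out/ω_in = -1943/9240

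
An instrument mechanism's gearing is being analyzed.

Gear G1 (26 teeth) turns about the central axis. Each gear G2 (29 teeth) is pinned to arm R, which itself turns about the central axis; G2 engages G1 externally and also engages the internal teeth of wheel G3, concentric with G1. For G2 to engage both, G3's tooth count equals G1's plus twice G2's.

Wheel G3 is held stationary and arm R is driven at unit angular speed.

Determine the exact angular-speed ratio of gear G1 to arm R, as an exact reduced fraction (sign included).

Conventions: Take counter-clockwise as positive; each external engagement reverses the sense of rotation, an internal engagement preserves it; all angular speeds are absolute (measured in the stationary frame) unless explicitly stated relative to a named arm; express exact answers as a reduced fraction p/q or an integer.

55/13

recognized (axles ride arm R): planetary set, 26/29/84 teeth
ring teeth: 26 + 2·29 = 84
26(ω_sun−ω_arm) = −84(ω_ring−ω_arm),  ω_ring = 0, ω_arm = 1
ω_sun = 1 − (84/26)(0−1) = 55/13
ω_out/ω_in = 55/13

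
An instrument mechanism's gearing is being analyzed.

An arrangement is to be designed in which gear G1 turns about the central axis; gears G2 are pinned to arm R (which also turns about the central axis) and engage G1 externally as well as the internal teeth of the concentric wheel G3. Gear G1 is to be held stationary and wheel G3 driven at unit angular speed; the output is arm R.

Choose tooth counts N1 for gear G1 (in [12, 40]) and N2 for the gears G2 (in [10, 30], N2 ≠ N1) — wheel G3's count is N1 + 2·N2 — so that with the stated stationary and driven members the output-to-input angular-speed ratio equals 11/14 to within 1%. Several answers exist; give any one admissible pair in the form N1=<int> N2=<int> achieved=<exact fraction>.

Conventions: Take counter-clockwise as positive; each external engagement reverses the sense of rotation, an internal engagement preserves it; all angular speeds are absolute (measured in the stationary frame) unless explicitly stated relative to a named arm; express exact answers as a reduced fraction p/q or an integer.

N1=12 N2=16 achieved=11/14

topology: planetary set — design target 11/14, arm = carrier (Willis)
Willis with ω_sun = 0: ω_arm/ω_ring = N3/(N1+N3); set equal to 11/14  ⇒  N3/N1 = (11/14)/(1 − 11/14) = 11/3
N3 = N1 + 2·N2  ⇒  N2/N1 = (N3/N1 − 1)/2 = (11/3 − 1)/2 = 4/3
smallest multiple with N1 ≥ 12 and N2 ≥ 10: k = 4  ⇒  N1 = 4·3 = 12, N2 = 4·4 = 16 (N1 ≤ 40, N2 ≤ 30, N2 ≠ N1 ✓), N3 = 12 + 2·16 = 44
check: N3/(N1+N3) with N1 = 12, N3 = 44 gives 11/14; |achieved − target| = 0 ≤ 11/1400 ✓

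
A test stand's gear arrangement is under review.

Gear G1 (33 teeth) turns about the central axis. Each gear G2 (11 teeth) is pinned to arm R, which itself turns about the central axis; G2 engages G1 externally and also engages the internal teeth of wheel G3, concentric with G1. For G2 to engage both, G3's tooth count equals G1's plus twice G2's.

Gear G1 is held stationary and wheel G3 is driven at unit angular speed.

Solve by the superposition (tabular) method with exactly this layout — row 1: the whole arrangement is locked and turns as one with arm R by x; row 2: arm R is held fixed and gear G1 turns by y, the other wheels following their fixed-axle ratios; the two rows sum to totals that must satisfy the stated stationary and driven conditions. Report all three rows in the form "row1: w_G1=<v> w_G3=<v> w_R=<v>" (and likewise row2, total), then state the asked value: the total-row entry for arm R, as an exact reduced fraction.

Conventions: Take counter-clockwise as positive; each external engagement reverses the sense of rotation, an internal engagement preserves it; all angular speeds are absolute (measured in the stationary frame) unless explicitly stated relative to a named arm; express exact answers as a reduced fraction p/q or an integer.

planetary set (33T centre, 11T on arm, 55T internal) — Willis relation
row 1 — lock + rotate with arm: ω_sun = ω_ring = ω_arm = x
superposition row 2 [arm held]: sun y, ring −(33/55)·y, arm 0
boundary: total ω_sun = x + y = 0 and total ω_ring = x − (33/55)·y = 1  ⇒  y = -5/8, x = 5/8
row 2 ring = −(33/55)·(-5/8) = 3/8
totals (row 1 + row 2): sun 5/8 + (-5/8) = 0, ring 5/8 + 3/8 = 1, arm 5/8 + 0 = 5/8
asked cell (total, arm) = 5/8

row1: w_G1=5/8 w_G3=5/8 w_R=5/8
row2: w_G1=-5/8 w_G3=3/8 w_R=0
total: w_G1=0 w_G3=1 w_R=5/8
asked value: 5/8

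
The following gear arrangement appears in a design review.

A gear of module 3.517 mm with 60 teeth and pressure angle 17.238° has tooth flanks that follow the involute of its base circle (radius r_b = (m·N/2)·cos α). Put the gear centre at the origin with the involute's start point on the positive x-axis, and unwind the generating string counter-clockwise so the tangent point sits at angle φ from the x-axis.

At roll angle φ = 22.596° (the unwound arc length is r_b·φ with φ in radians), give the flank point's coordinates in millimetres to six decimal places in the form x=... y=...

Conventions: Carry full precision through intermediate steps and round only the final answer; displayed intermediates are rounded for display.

single-mesh involute tooth geometry (60T wheel at module 3.517)
pitch radius r_p = m·N/2 = 3.517·60/2 = 105.510000
base radius r_b = r_p·cos α = 105.510000·cos 17.238° = 100.770705
roll angle φ = 22.596° = 0.39437460 rad
x = r_b·(cos φ + φ·sin φ) = 108.305123
y = r_b·(sin φ − φ·cos φ) = 2.028477

x=108.305123 y=2.028477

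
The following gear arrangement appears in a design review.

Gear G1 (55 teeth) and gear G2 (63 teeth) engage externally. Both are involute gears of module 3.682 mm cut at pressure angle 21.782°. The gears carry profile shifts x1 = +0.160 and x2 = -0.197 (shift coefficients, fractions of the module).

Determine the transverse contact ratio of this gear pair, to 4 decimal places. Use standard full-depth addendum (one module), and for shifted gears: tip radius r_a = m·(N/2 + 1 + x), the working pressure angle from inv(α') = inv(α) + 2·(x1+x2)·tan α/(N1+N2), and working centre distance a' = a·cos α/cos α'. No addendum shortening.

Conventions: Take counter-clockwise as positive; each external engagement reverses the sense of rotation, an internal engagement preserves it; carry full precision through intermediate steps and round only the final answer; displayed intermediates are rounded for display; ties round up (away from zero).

recognized (one external pair, fixed centres): single-mesh tooth geometry, m = 3.682, N1 = 55, N2 = 63
base radii: r_b1 = 94.025641, r_b2 = 107.702098
tip radii: r_a1 = 105.526120, r_a2 = 118.939646
inv(α') = inv(21.782°) + 2·(+0.160-0.197)·tan α/(55+63) = 0.01918887  ⇒  α' = 21.69167°
a' = a·cos α / cos α' = 217.2380·cos 21.782°/cos 21.69167° = 217.101497
action lengths: √(r_a1²−r_b1²) = 47.905541, √(r_a2²−r_b2²) = 50.466796
base pitch p_b = π·m·cos α = 10.741464
CR = (47.905541 + 50.466796 − 217.101497·sin 21.69167°)/10.741464 = 1.687767
contact ratio ≈ 1.6878

1.6878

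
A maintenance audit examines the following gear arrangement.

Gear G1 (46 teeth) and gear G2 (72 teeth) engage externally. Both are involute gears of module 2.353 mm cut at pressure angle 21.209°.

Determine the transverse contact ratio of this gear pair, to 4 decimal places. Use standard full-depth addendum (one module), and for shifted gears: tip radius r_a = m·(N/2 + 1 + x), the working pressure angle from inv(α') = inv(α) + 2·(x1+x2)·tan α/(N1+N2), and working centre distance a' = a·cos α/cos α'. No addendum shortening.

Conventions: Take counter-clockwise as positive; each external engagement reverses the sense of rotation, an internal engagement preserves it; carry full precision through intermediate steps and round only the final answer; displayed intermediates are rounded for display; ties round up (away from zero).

1.7116

recognized (one external pair, fixed centres): single-mesh tooth geometry, m = 2.353, N1 = 46, N2 = 72
base radii: r_b1 = 50.453357, r_b2 = 78.970472
tip radii: r_a1 = 56.472000, r_a2 = 87.061000
no profile shift: α' = α, a' = a
action lengths: √(r_a1²−r_b1²) = 25.368200, √(r_a2²−r_b2²) = 36.650816
base pitch p_b = π·m·cos α = 6.891474
CR = (25.368200 + 36.650816 − 138.827000·sin 21.20900°)/6.891474 = 1.711598
contact ratio ≈ 1.7116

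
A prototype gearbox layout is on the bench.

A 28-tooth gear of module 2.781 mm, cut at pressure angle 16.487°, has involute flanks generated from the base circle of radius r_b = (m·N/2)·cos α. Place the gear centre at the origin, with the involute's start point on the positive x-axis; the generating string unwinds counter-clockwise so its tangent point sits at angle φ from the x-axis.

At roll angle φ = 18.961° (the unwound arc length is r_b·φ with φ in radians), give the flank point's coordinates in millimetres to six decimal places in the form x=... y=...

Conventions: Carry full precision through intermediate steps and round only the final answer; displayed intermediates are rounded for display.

single-mesh involute tooth geometry (28T wheel at module 2.781)
pitch radius r_p = m·N/2 = 2.781·28/2 = 38.934000
base radius r_b = r_p·cos α = 38.934000·cos 16.487° = 37.333196
roll angle φ = 18.961° = 0.33093188 rad
x = r_b·(cos φ + φ·sin φ) = 39.321854
y = r_b·(sin φ − φ·cos φ) = 0.446094

x=39.321854 y=0.446094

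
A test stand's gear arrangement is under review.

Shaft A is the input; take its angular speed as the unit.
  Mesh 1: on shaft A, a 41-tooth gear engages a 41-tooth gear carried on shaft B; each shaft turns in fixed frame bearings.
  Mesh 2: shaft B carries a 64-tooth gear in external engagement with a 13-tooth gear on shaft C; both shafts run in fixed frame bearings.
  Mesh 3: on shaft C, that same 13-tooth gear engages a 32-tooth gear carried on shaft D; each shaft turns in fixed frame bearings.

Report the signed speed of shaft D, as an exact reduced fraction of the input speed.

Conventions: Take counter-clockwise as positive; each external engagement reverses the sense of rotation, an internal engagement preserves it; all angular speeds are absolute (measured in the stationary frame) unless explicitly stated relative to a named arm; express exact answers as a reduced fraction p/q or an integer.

-2

3-mesh fixed-axis compound train (all bearings frame-fixed)
mesh 1 [41T→41T]: |ω|/ω_in = 1×41/41 = 1, sense flips to −
mesh 2 [64T→13T]: |ω|/ω_in = 1×64/13 = 64/13, sense flips to +
mesh 3 [13T→32T]: |ω|/ω_in = (64/13)×13/32 = 2, sense flips to −
signed output speed (× input speed) = -2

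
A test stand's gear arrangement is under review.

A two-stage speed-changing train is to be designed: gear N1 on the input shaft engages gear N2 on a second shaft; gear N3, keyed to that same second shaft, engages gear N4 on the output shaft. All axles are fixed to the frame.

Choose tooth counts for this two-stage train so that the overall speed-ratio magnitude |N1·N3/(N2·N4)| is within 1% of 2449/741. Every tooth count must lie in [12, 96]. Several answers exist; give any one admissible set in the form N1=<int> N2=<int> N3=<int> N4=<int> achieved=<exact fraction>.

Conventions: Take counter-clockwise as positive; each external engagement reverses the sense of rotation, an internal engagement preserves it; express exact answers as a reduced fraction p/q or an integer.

N1=31 N2=13 N3=79 N4=57 achieved=2449/741

topology: fixed-axis compound train — 2 stages, target 2449/741
target = 2449/741 in lowest terms: an exact hit needs N1·N3 = k·2449 and N2·N4 = k·741 for one integer k, every count in [12, 96]; additionally prefer no 1:1 stage (N1 ≠ N2, N3 ≠ N4)
k = 1: N1·N3 = 2449 = 31·79, N2·N4 = 741 = 13·57
achieved = 31·79/(13·57) = 2449/741; |achieved − target| = 0 ≤ 2449/74100 ✓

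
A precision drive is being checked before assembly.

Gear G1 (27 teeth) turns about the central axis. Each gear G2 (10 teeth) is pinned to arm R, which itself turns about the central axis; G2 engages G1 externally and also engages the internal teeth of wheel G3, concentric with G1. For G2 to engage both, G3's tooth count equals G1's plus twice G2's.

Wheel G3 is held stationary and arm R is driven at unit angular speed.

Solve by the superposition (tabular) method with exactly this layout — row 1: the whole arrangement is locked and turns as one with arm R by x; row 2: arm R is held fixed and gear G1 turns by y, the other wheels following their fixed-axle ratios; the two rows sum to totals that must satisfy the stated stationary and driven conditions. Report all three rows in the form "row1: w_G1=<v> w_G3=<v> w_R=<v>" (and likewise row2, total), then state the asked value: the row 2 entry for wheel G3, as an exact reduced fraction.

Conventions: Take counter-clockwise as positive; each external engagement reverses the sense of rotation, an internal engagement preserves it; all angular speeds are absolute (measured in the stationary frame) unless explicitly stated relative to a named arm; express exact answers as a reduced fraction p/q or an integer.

row1: w_G1=1 w_G3=1 w_R=1
row2: w_G1=47/27 w_G3=-1 w_R=0
total: w_G1=74/27 w_G3=0 w_R=1
asked value: -1

topology: planetary set — G1 27T / G2 10T / G3 47T, arm = carrier (Willis)
superposition row 1 [locked train]: every member turns x
superposition row 2 [arm held]: sun y, ring −(27/47)·y, arm 0
boundary: total ω_ring = x − (27/47)·y = 0 and total ω_arm = x = 1  ⇒  y = 47/27, x = 1
row 2 ring = −(27/47)·47/27 = -1
totals (row 1 + row 2): sun 1 + 47/27 = 74/27, ring 1 + (-1) = 0, arm 1 + 0 = 1
asked cell (row2, ring) = -1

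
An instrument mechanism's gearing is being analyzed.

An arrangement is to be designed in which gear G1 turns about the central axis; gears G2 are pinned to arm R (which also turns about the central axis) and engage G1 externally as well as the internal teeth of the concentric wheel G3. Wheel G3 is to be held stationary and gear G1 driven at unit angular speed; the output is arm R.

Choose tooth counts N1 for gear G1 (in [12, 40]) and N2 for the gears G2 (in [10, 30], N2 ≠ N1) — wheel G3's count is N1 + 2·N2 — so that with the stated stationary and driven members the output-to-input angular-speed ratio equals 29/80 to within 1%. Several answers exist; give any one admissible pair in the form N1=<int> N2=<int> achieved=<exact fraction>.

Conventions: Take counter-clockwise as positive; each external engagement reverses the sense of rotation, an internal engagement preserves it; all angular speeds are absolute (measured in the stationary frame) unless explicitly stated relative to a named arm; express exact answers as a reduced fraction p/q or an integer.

N1=29 N2=11 achieved=29/80

class = planetary set [ratio 29/80 wanted; Willis about the carrier]
Willis with ω_ring = 0: ω_arm/ω_sun = N1/(N1+N3); set equal to 29/80  ⇒  N3/N1 = 1/(29/80) − 1 = 51/29
N3 = N1 + 2·N2  ⇒  N2/N1 = (N3/N1 − 1)/2 = (51/29 − 1)/2 = 11/29
smallest multiple with N1 ≥ 12 and N2 ≥ 10: k = 1  ⇒  N1 = 1·29 = 29, N2 = 1·11 = 11 (N1 ≤ 40, N2 ≤ 30, N2 ≠ N1 ✓), N3 = 29 + 2·11 = 51
check: N1/(N1+N3) with N1 = 29, N3 = 51 gives 29/80; |achieved − target| = 0 ≤ 29/8000 ✓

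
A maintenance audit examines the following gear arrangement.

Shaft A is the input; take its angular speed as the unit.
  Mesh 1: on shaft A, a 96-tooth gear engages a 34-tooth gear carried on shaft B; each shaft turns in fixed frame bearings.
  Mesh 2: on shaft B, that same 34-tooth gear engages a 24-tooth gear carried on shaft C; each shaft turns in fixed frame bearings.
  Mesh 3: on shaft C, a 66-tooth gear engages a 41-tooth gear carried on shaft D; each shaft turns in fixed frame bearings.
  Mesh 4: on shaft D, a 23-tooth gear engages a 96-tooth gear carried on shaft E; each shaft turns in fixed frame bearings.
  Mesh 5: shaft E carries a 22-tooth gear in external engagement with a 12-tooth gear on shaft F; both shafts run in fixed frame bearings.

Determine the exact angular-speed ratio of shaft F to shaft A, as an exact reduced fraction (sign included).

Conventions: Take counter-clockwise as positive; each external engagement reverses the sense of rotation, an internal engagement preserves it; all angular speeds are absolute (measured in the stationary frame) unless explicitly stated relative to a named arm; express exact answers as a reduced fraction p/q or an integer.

class = fixed-axis compound train [5 meshes; 5 ratios multiply, 5 sense flips]
mesh 1 [96T→34T]: running ratio 48/17, sense −
mesh 2 [34T→24T]: running ratio 4, sense +
mesh 3 [66T→41T]: running ratio 264/41, sense −
mesh 4 [23T→96T]: running ratio 253/164, sense +
mesh 5 [22T→12T]: running ratio 2783/984, sense −
ω_out/ω_in = -2783/984

-2783/984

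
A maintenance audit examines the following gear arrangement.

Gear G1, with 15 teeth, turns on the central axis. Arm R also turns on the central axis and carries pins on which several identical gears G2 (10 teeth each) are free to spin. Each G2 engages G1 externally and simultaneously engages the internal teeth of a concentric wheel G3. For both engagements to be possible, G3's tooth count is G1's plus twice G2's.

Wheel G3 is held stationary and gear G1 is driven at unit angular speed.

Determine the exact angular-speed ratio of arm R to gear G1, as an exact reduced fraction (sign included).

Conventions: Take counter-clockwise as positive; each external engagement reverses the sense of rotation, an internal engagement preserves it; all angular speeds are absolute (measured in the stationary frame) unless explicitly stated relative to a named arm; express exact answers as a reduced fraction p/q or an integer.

class = planetary set [G3 = 15+2·10 = 35; Willis about the carrier]
ring teeth: 15 + 2·10 = 35
15(ω_sun−ω_arm) = −35(ω_ring−ω_arm),  ω_ring = 0, ω_sun = 1
15(1−ω_arm) = −35(0−ω_arm)  ⇒  50·ω_arm = 15  ⇒  ω_arm = 3/10
ω_out/ω_in = 3/10

3/10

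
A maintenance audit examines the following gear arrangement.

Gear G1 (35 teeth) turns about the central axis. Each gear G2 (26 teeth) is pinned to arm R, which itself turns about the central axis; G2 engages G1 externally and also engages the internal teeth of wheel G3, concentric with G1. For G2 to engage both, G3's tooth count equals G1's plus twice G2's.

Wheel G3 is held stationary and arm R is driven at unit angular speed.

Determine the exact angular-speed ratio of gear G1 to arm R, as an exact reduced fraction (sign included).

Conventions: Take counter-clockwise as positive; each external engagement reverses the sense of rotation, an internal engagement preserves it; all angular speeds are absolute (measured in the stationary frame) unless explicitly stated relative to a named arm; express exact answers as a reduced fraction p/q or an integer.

122/35

recognized (axles ride arm R): planetary set, 35/26/87 teeth
ring teeth: 35 + 2·26 = 87
35(ω_sun−ω_arm) = −87(ω_ring−ω_arm),  ω_ring = 0, ω_arm = 1
ω_sun = 1 − (87/35)(0−1) = 122/35
ω_out/ω_in = 122/35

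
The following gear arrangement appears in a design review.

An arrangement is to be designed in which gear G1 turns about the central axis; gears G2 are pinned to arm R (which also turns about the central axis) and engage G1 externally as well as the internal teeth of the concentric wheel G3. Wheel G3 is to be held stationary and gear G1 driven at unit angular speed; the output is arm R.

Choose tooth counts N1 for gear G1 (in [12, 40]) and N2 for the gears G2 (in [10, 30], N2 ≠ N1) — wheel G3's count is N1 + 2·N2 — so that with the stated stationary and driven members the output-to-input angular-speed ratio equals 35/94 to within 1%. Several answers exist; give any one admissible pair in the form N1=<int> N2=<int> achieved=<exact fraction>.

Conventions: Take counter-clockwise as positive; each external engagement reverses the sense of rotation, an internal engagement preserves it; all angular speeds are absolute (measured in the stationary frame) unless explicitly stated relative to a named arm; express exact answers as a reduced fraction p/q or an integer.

class = planetary set [ratio 35/94 wanted; Willis about the carrier]
Willis with ω_ring = 0: ω_arm/ω_sun = N1/(N1+N3); set equal to 35/94  ⇒  N3/N1 = 1/(35/94) − 1 = 59/35
N3 = N1 + 2·N2  ⇒  N2/N1 = (N3/N1 − 1)/2 = (59/35 − 1)/2 = 12/35
smallest multiple with N1 ≥ 12 and N2 ≥ 10: k = 1  ⇒  N1 = 1·35 = 35, N2 = 1·12 = 12 (N1 ≤ 40, N2 ≤ 30, N2 ≠ N1 ✓), N3 = 35 + 2·12 = 59
check: N1/(N1+N3) with N1 = 35, N3 = 59 gives 35/94; |achieved − target| = 0 ≤ 7/1880 ✓

N1=35 N2=12 achieved=35/94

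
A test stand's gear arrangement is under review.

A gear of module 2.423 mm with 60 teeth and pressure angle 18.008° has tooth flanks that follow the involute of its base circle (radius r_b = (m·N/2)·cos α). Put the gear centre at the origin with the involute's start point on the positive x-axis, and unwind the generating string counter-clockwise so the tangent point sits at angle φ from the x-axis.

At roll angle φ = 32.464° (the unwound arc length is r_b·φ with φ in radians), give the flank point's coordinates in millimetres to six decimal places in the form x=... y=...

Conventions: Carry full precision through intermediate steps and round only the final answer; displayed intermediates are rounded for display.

x=79.350910 y=4.058552

recognized (one wheel, involute flank): single-mesh tooth geometry, m = 2.423, N = 60
pitch radius r_p = m·N/2 = 2.423·60/2 = 72.690000
base radius r_b = r_p·cos α = 72.690000·cos 18.008° = 69.129161
roll angle φ = 32.464° = 0.56660369 rad
x = r_b·(cos φ + φ·sin φ) = 79.350910
y = r_b·(sin φ − φ·cos φ) = 4.058552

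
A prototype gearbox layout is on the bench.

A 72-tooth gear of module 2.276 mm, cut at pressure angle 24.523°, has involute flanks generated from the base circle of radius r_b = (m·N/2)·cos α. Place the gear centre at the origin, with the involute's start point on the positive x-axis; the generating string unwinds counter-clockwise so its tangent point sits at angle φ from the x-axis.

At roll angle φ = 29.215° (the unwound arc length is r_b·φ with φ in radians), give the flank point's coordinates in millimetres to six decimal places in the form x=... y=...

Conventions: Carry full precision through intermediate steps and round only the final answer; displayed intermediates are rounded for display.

x=83.614785 y=3.209319

class = single-mesh tooth geometry [base-circle involute, m = 2.276, 72T]
pitch radius r_p = m·N/2 = 2.276·72/2 = 81.936000
base radius r_b = r_p·cos α = 81.936000·cos 24.523° = 74.544941
roll angle φ = 29.215° = 0.50989794 rad
x = r_b·(cos φ + φ·sin φ) = 83.614785
y = r_b·(sin φ − φ·cos φ) = 3.209319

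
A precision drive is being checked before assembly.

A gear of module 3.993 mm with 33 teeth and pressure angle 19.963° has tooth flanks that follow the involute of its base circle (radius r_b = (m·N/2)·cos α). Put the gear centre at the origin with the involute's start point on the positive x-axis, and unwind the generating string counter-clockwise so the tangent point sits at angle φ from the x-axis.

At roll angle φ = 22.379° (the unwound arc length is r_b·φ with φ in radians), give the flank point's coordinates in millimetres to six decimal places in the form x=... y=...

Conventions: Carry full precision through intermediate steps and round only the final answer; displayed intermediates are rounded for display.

x=66.470724 y=1.211334

class = single-mesh tooth geometry [base-circle involute, m = 3.993, 33T]
pitch radius r_p = m·N/2 = 3.993·33/2 = 65.884500
base radius r_b = r_p·cos α = 65.884500·cos 19.963° = 61.925717
roll angle φ = 22.379° = 0.39058723 rad
x = r_b·(cos φ + φ·sin φ) = 66.470724
y = r_b·(sin φ − φ·cos φ) = 1.211334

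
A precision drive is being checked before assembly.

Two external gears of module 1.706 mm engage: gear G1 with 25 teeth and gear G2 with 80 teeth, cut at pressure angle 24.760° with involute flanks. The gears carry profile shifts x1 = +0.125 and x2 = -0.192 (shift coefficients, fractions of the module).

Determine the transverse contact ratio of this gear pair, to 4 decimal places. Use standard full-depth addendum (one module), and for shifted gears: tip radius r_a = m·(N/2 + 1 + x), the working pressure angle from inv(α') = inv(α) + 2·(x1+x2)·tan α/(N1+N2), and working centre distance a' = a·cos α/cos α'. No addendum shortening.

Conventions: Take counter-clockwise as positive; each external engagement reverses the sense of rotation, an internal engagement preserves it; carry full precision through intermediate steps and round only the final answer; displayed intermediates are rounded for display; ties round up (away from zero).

recognized (one external pair, fixed centres): single-mesh tooth geometry, m = 1.706, N1 = 25, N2 = 80
base radii: r_b1 = 19.364595, r_b2 = 61.966703
tip radii: r_a1 = 23.244250, r_a2 = 69.618448
inv(α') = inv(24.760°) + 2·(+0.125-0.192)·tan α/(25+80) = 0.02848583  ⇒  α' = 24.60030°
a' = a·cos α / cos α' = 89.5650·cos 24.760°/cos 24.60030° = 89.450352
action lengths: √(r_a1²−r_b1²) = 12.857202, √(r_a2²−r_b2²) = 31.730995
base pitch p_b = π·m·cos α = 4.866853
CR = (12.857202 + 31.730995 − 89.450352·sin 24.60030°)/4.866853 = 1.510486
contact ratio ≈ 1.5105

1.5105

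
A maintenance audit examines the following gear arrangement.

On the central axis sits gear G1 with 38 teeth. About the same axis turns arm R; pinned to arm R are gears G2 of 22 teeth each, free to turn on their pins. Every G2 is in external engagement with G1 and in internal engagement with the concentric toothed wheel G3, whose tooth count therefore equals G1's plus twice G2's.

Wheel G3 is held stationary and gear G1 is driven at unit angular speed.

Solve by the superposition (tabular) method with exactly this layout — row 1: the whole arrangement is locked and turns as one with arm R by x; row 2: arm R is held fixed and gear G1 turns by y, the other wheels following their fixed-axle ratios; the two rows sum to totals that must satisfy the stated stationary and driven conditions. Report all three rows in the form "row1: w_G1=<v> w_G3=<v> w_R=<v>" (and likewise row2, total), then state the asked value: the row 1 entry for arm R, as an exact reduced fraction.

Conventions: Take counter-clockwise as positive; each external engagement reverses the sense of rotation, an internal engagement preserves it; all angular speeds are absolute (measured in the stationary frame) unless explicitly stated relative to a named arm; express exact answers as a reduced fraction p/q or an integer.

row1: w_G1=19/60 w_G3=19/60 w_R=19/60
row2: w_G1=41/60 w_G3=-19/60 w_R=0
total: w_G1=1 w_G3=0 w_R=19/60
asked value: 19/60

topology: planetary set — G1 38T / G2 22T / G3 82T, arm = carrier (Willis)
row 1 — lock + rotate with arm: ω_sun = ω_ring = ω_arm = x
row 2 — arm fixed, fixed-axis ratios: sun y, ring −(38/82)·y, arm 0
boundary: total ω_ring = x − (38/82)·y = 0 and total ω_sun = x + y = 1  ⇒  y = 41/60, x = 19/60
row 2 ring = −(38/82)·41/60 = -19/60
totals (row 1 + row 2): sun 19/60 + 41/60 = 1, ring 19/60 + (-19/60) = 0, arm 19/60 + 0 = 19/60
asked cell (row1, arm) = 19/60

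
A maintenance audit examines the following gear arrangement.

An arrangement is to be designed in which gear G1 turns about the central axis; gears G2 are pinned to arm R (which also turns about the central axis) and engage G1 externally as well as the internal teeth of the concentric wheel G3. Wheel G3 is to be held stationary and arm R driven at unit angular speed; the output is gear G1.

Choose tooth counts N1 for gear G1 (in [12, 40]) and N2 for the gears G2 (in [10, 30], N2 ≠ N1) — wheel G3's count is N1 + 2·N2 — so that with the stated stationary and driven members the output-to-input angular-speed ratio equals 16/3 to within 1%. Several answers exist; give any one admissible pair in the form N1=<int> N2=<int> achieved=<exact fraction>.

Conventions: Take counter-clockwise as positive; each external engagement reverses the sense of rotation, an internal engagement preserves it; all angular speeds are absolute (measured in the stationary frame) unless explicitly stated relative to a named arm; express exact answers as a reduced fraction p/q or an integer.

planetary set to be sized for 16/3 (Willis relation)
Willis with ω_ring = 0: ω_sun/ω_arm = (N1+N3)/N1; set equal to 16/3  ⇒  N3/N1 = 16/3 − 1 = 13/3
N3 = N1 + 2·N2  ⇒  N2/N1 = (N3/N1 − 1)/2 = (13/3 − 1)/2 = 5/3
smallest multiple with N1 ≥ 12 and N2 ≥ 10: k = 4  ⇒  N1 = 4·3 = 12, N2 = 4·5 = 20 (N1 ≤ 40, N2 ≤ 30, N2 ≠ N1 ✓), N3 = 12 + 2·20 = 52
check: (N1+N3)/N1 with N1 = 12, N3 = 52 gives 16/3; |achieved − target| = 0 ≤ 4/75 ✓

N1=12 N2=20 achieved=16/3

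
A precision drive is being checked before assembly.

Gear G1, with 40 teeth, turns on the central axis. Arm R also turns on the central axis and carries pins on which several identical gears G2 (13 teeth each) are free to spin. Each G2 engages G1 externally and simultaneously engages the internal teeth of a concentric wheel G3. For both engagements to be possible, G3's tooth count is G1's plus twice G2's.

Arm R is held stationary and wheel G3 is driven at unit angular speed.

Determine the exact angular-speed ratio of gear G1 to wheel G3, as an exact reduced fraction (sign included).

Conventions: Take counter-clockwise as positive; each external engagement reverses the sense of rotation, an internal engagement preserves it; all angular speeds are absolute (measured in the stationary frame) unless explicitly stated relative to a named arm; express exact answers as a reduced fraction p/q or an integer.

-33/20

class = planetary set [G3 = 40+2·13 = 66; Willis about the carrier]
ring teeth: 40 + 2·13 = 66
40(ω_sun−ω_arm) = −66(ω_ring−ω_arm),  ω_arm = 0, ω_ring = 1
ω_sun = 0 − (66/40)(1−0) = -33/20
ω_out/ω_in = -33/20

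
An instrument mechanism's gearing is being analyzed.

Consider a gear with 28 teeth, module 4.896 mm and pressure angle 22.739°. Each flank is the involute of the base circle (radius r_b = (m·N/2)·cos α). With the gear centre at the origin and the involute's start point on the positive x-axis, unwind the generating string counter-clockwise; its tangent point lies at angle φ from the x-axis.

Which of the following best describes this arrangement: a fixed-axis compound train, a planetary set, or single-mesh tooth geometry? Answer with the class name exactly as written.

topology: single-mesh involute geometry — m = 4.896, N = 28
classification: single-mesh tooth geometry

single-mesh tooth geometry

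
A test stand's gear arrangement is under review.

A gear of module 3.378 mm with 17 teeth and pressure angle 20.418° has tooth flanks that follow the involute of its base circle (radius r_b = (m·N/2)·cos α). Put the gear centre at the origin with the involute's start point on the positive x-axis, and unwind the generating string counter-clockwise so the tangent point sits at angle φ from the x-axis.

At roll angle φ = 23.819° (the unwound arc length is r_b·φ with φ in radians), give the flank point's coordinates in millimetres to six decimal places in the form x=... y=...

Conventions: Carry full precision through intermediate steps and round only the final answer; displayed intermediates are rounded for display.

class = single-mesh tooth geometry [base-circle involute, m = 3.378, 17T]
pitch radius r_p = m·N/2 = 3.378·17/2 = 28.713000
base radius r_b = r_p·cos α = 28.713000·cos 20.418° = 26.909032
roll angle φ = 23.819° = 0.41571997 rad
x = r_b·(cos φ + φ·sin φ) = 29.134779
y = r_b·(sin φ − φ·cos φ) = 0.633367

x=29.134779 y=0.633367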